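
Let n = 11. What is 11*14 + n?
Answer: 165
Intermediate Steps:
11*14 + n = 11*14 + 11 = 154 + 11 = 165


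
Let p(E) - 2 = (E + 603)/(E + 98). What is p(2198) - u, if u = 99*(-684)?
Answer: 155483329/2296 ≈ 67719.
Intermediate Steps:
u = -67716
p(E) = 2 + (603 + E)/(98 + E) (p(E) = 2 + (E + 603)/(E + 98) = 2 + (603 + E)/(98 + E))
p(2198) - u = (799 + 3*2198)/(98 + 2198) - 1*(-67716) = (799 + 6594)/2296 + 67716 = (1/2296)*7393 + 67716 = 7393/2296 + 67716 = 155483329/2296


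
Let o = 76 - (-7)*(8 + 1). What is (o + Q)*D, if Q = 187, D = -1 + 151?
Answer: 48900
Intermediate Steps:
D = 150
o = 139 (o = 76 - (-7)*9 = 76 - 1*(-63) = 76 + 63 = 139)
(o + Q)*D = (139 + 187)*150 = 326*150 = 48900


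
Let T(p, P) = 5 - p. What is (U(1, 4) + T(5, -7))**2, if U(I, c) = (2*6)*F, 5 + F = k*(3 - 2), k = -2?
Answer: 7056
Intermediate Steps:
F = -7 (F = -5 - 2*(3 - 2) = -5 - 2*1 = -5 - 2 = -7)
U(I, c) = -84 (U(I, c) = (2*6)*(-7) = 12*(-7) = -84)
(U(1, 4) + T(5, -7))**2 = (-84 + (5 - 1*5))**2 = (-84 + (5 - 5))**2 = (-84 + 0)**2 = (-84)**2 = 7056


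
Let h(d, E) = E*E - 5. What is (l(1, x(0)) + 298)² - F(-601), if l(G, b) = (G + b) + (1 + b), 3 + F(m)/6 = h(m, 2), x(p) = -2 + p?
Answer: 87640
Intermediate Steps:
h(d, E) = -5 + E² (h(d, E) = E² - 5 = -5 + E²)
F(m) = -24 (F(m) = -18 + 6*(-5 + 2²) = -18 + 6*(-5 + 4) = -18 + 6*(-1) = -18 - 6 = -24)
l(G, b) = 1 + G + 2*b
(l(1, x(0)) + 298)² - F(-601) = ((1 + 1 + 2*(-2 + 0)) + 298)² - 1*(-24) = ((1 + 1 + 2*(-2)) + 298)² + 24 = ((1 + 1 - 4) + 298)² + 24 = (-2 + 298)² + 24 = 296² + 24 = 87616 + 24 = 87640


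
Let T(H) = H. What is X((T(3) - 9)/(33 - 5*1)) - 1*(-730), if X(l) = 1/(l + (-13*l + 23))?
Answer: 130677/179 ≈ 730.04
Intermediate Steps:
X(l) = 1/(23 - 12*l) (X(l) = 1/(l + (23 - 13*l)) = 1/(23 - 12*l))
X((T(3) - 9)/(33 - 5*1)) - 1*(-730) = -1/(-23 + 12*((3 - 9)/(33 - 5*1))) - 1*(-730) = -1/(-23 + 12*(-6/(33 - 5))) + 730 = -1/(-23 + 12*(-6/28)) + 730 = -1/(-23 + 12*(-6*1/28)) + 730 = -1/(-23 + 12*(-3/14)) + 730 = -1/(-23 - 18/7) + 730 = -1/(-179/7) + 730 = -1*(-7/179) + 730 = 7/179 + 730 = 130677/179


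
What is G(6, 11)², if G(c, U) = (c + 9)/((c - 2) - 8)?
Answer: 225/16 ≈ 14.063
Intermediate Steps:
G(c, U) = (9 + c)/(-10 + c) (G(c, U) = (9 + c)/((-2 + c) - 8) = (9 + c)/(-10 + c))
G(6, 11)² = ((9 + 6)/(-10 + 6))² = (15/(-4))² = (-¼*15)² = (-15/4)² = 225/16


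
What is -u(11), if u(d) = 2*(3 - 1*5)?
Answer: 4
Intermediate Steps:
u(d) = -4 (u(d) = 2*(3 - 5) = 2*(-2) = -4)
-u(11) = -1*(-4) = 4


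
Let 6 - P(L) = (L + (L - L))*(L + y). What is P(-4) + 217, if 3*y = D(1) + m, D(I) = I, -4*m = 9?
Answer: 616/3 ≈ 205.33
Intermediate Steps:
m = -9/4 (m = -1/4*9 = -9/4 ≈ -2.2500)
y = -5/12 (y = (1 - 9/4)/3 = (1/3)*(-5/4) = -5/12 ≈ -0.41667)
P(L) = 6 - L*(-5/12 + L) (P(L) = 6 - (L + (L - L))*(L - 5/12) = 6 - (L + 0)*(-5/12 + L) = 6 - L*(-5/12 + L))
P(-4) + 217 = (6 - 1*(-4)**2 + (5/12)*(-4)) + 217 = (6 - 1*16 - 5/3) + 217 = (6 - 16 - 5/3) + 217 = -35/3 + 217 = 616/3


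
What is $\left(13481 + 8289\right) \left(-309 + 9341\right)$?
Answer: $196626640$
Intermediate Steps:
$\left(13481 + 8289\right) \left(-309 + 9341\right) = 21770 \cdot 9032 = 196626640$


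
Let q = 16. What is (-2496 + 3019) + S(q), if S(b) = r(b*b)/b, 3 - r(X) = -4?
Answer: 8375/16 ≈ 523.44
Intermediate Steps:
r(X) = 7 (r(X) = 3 - 1*(-4) = 3 + 4 = 7)
S(b) = 7/b
(-2496 + 3019) + S(q) = (-2496 + 3019) + 7/16 = 523 + 7*(1/16) = 523 + 7/16 = 8375/16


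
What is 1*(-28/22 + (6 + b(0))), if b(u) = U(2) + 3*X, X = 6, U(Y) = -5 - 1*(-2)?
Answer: 217/11 ≈ 19.727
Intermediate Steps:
U(Y) = -3 (U(Y) = -5 + 2 = -3)
b(u) = 15 (b(u) = -3 + 3*6 = -3 + 18 = 15)
1*(-28/22 + (6 + b(0))) = 1*(-28/22 + (6 + 15)) = 1*(-28*1/22 + 21) = 1*(-14/11 + 21) = 1*(217/11) = 217/11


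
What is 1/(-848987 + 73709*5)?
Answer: -1/480442 ≈ -2.0814e-6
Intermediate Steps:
1/(-848987 + 73709*5) = 1/(-848987 + 368545) = 1/(-480442) = -1/480442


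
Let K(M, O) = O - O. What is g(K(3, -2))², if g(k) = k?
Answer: 0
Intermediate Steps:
K(M, O) = 0
g(K(3, -2))² = 0² = 0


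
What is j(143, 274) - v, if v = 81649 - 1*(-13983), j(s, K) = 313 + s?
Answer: -95176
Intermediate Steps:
v = 95632 (v = 81649 + 13983 = 95632)
j(143, 274) - v = (313 + 143) - 1*95632 = 456 - 95632 = -95176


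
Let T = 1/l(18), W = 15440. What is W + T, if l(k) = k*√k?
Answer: 15440 + √2/108 ≈ 15440.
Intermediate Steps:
l(k) = k^(3/2)
T = √2/108 (T = 1/(18^(3/2)) = 1/(54*√2) = √2/108 ≈ 0.013095)
W + T = 15440 + √2/108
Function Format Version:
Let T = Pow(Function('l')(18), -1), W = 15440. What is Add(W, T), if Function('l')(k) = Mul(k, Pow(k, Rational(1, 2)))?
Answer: Add(15440, Mul(Rational(1, 108), Pow(2, Rational(1, 2)))) ≈ 15440.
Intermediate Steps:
Function('l')(k) = Pow(k, Rational(3, 2))
T = Mul(Rational(1, 108), Pow(2, Rational(1, 2))) (T = Pow(Pow(18, Rational(3, 2)), -1) = Pow(Mul(54, Pow(2, Rational(1, 2))), -1) = Mul(Rational(1, 108), Pow(2, Rational(1, 2))) ≈ 0.013095)
Add(W, T) = Add(15440, Mul(Rational(1, 108), Pow(2, Rational(1, 2))))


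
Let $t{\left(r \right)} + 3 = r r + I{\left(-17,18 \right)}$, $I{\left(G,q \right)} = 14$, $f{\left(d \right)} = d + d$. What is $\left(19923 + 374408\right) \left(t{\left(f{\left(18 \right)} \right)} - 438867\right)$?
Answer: $-172543472360$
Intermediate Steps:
$f{\left(d \right)} = 2 d$
$t{\left(r \right)} = 11 + r^{2}$ ($t{\left(r \right)} = -3 + \left(r r + 14\right) = -3 + \left(r^{2} + 14\right) = -3 + \left(14 + r^{2}\right) = 11 + r^{2}$)
$\left(19923 + 374408\right) \left(t{\left(f{\left(18 \right)} \right)} - 438867\right) = \left(19923 + 374408\right) \left(\left(11 + \left(2 \cdot 18\right)^{2}\right) - 438867\right) = 394331 \left(\left(11 + 36^{2}\right) - 438867\right) = 394331 \left(\left(11 + 1296\right) - 438867\right) = 394331 \left(1307 - 438867\right) = 394331 \left(-437560\right) = -172543472360$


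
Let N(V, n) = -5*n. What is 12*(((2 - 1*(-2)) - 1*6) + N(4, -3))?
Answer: 156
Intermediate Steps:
12*(((2 - 1*(-2)) - 1*6) + N(4, -3)) = 12*(((2 - 1*(-2)) - 1*6) - 5*(-3)) = 12*(((2 + 2) - 6) + 15) = 12*((4 - 6) + 15) = 12*(-2 + 15) = 12*13 = 156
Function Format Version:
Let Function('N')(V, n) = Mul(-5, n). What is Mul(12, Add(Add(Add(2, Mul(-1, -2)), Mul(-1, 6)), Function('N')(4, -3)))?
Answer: 156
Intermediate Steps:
Mul(12, Add(Add(Add(2, Mul(-1, -2)), Mul(-1, 6)), Function('N')(4, -3))) = Mul(12, Add(Add(Add(2, Mul(-1, -2)), Mul(-1, 6)), Mul(-5, -3))) = Mul(12, Add(Add(Add(2, 2), -6), 15)) = Mul(12, Add(Add(4, -6), 15)) = Mul(12, Add(-2, 15)) = Mul(12, 13) = 156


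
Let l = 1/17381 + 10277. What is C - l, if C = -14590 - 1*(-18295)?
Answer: -114227933/17381 ≈ -6572.0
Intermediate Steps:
C = 3705 (C = -14590 + 18295 = 3705)
l = 178624538/17381 (l = 1/17381 + 10277 = 178624538/17381 ≈ 10277.)
C - l = 3705 - 1*178624538/17381 = 3705 - 178624538/17381 = -114227933/17381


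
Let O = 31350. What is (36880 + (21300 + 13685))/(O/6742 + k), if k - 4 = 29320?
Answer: 242256915/98866879 ≈ 2.4503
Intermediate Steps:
k = 29324 (k = 4 + 29320 = 29324)
(36880 + (21300 + 13685))/(O/6742 + k) = (36880 + (21300 + 13685))/(31350/6742 + 29324) = (36880 + 34985)/(31350*(1/6742) + 29324) = 71865/(15675/3371 + 29324) = 71865/(98866879/3371) = 71865*(3371/98866879) = 242256915/98866879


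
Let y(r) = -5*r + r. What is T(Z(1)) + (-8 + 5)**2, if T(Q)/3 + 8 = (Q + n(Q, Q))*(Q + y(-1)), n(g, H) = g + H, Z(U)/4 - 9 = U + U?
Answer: 18993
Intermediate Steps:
Z(U) = 36 + 8*U (Z(U) = 36 + 4*(U + U) = 36 + 4*(2*U) = 36 + 8*U)
y(r) = -4*r
n(g, H) = H + g
T(Q) = -24 + 9*Q*(4 + Q) (T(Q) = -24 + 3*((Q + (Q + Q))*(Q - 4*(-1))) = -24 + 3*((Q + 2*Q)*(Q + 4)) = -24 + 3*((3*Q)*(4 + Q)) = -24 + 3*(3*Q*(4 + Q)) = -24 + 9*Q*(4 + Q))
T(Z(1)) + (-8 + 5)**2 = (-24 + 9*(36 + 8*1)**2 + 36*(36 + 8*1)) + (-8 + 5)**2 = (-24 + 9*(36 + 8)**2 + 36*(36 + 8)) + (-3)**2 = (-24 + 9*44**2 + 36*44) + 9 = (-24 + 9*1936 + 1584) + 9 = (-24 + 17424 + 1584) + 9 = 18984 + 9 = 18993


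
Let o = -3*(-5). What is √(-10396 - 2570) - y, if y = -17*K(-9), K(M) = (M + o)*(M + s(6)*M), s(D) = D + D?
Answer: -11934 + I*√12966 ≈ -11934.0 + 113.87*I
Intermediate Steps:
s(D) = 2*D
o = 15
K(M) = 13*M*(15 + M) (K(M) = (M + 15)*(M + (2*6)*M) = (15 + M)*(M + 12*M) = (15 + M)*(13*M) = 13*M*(15 + M))
y = 11934 (y = -221*(-9)*(15 - 9) = -221*(-9)*6 = -17*(-702) = 11934)
√(-10396 - 2570) - y = √(-10396 - 2570) - 1*11934 = √(-12966) - 11934 = I*√12966 - 11934 = -11934 + I*√12966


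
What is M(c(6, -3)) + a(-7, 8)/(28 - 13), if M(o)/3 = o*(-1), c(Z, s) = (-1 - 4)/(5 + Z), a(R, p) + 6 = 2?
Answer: 181/165 ≈ 1.0970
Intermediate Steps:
a(R, p) = -4 (a(R, p) = -6 + 2 = -4)
c(Z, s) = -5/(5 + Z)
M(o) = -3*o (M(o) = 3*(o*(-1)) = 3*(-o) = -3*o)
M(c(6, -3)) + a(-7, 8)/(28 - 13) = -(-15)/(5 + 6) - 4/(28 - 13) = -(-15)/11 - 4/15 = -(-15)/11 + (1/15)*(-4) = -3*(-5/11) - 4/15 = 15/11 - 4/15 = 181/165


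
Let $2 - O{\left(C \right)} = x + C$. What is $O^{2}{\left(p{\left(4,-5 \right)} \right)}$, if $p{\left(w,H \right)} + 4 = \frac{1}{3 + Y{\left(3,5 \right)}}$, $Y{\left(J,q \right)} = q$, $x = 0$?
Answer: $\frac{2209}{64} \approx 34.516$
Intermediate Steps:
$p{\left(w,H \right)} = - \frac{31}{8}$ ($p{\left(w,H \right)} = -4 + \frac{1}{3 + 5} = -4 + \frac{1}{8} = - \frac{31}{8}$)
$O{\left(C \right)} = 2 - C$ ($O{\left(C \right)} = 2 - \left(0 + C\right) = 2 - C$)
$O^{2}{\left(p{\left(4,-5 \right)} \right)} = \left(2 - - \frac{31}{8}\right)^{2} = \left(2 + \frac{31}{8}\right)^{2} = \left(\frac{47}{8}\right)^{2} = \frac{2209}{64}$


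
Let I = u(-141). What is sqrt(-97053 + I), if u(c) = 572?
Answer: 7*I*sqrt(1969) ≈ 310.61*I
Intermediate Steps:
I = 572
sqrt(-97053 + I) = sqrt(-97053 + 572) = sqrt(-96481) = 7*I*sqrt(1969)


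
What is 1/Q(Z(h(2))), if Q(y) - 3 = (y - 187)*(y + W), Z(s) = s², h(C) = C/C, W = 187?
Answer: -1/34965 ≈ -2.8600e-5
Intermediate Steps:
h(C) = 1
Q(y) = 3 + (-187 + y)*(187 + y) (Q(y) = 3 + (y - 187)*(y + 187) = 3 + (-187 + y)*(187 + y))
1/Q(Z(h(2))) = 1/(-34966 + (1²)²) = 1/(-34966 + 1²) = 1/(-34966 + 1) = 1/(-34965) = -1/34965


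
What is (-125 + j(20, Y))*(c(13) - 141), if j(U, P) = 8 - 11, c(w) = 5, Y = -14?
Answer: 17408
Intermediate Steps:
j(U, P) = -3
(-125 + j(20, Y))*(c(13) - 141) = (-125 - 3)*(5 - 141) = -128*(-136) = 17408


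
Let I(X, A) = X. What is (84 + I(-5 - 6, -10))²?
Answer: 5329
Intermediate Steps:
(84 + I(-5 - 6, -10))² = (84 + (-5 - 6))² = (84 - 11)² = 73² = 5329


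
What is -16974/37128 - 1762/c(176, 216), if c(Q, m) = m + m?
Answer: -1515673/334152 ≈ -4.5359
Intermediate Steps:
c(Q, m) = 2*m
-16974/37128 - 1762/c(176, 216) = -16974/37128 - 1762/(2*216) = -16974*1/37128 - 1762/432 = -2829/6188 - 1762*1/432 = -2829/6188 - 881/216 = -1515673/334152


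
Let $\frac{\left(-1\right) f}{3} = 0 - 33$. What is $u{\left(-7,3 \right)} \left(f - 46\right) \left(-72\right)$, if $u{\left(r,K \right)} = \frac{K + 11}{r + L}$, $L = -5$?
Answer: $4452$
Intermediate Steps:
$u{\left(r,K \right)} = \frac{11 + K}{-5 + r}$ ($u{\left(r,K \right)} = \frac{K + 11}{r - 5} = \frac{11 + K}{-5 + r}$)
$f = 99$ ($f = - 3 \left(0 - 33\right) = \left(-3\right) \left(-33\right) = 99$)
$u{\left(-7,3 \right)} \left(f - 46\right) \left(-72\right) = \frac{11 + 3}{-5 - 7} \left(99 - 46\right) \left(-72\right) = \frac{1}{-12} \cdot 14 \cdot 53 \left(-72\right) = \left(- \frac{1}{12}\right) 14 \cdot 53 \left(-72\right) = \left(- \frac{7}{6}\right) 53 \left(-72\right) = \left(- \frac{371}{6}\right) \left(-72\right) = 4452$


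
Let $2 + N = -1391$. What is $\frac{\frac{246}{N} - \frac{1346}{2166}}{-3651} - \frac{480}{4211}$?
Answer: $- \frac{2638754972743}{23194053117459} \approx -0.11377$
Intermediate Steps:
$N = -1393$ ($N = -2 - 1391 = -1393$)
$\frac{\frac{246}{N} - \frac{1346}{2166}}{-3651} - \frac{480}{4211} = \frac{\frac{246}{-1393} - \frac{1346}{2166}}{-3651} - \frac{480}{4211} = \left(246 \left(- \frac{1}{1393}\right) - \frac{673}{1083}\right) \left(- \frac{1}{3651}\right) - \frac{480}{4211} = \left(- \frac{246}{1393} - \frac{673}{1083}\right) \left(- \frac{1}{3651}\right) - \frac{480}{4211} = \left(- \frac{1203907}{1508619}\right) \left(- \frac{1}{3651}\right) - \frac{480}{4211} = \frac{1203907}{5507967969} - \frac{480}{4211} = - \frac{2638754972743}{23194053117459}$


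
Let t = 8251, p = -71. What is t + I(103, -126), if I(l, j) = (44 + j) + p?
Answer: 8098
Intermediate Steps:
I(l, j) = -27 + j (I(l, j) = (44 + j) - 71 = -27 + j)
t + I(103, -126) = 8251 + (-27 - 126) = 8251 - 153 = 8098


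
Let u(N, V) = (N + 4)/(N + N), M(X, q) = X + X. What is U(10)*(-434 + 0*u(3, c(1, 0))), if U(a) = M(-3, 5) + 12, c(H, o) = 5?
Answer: -2604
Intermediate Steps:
M(X, q) = 2*X
u(N, V) = (4 + N)/(2*N) (u(N, V) = (4 + N)/((2*N)) = (4 + N)*(1/(2*N)) = (4 + N)/(2*N))
U(a) = 6 (U(a) = 2*(-3) + 12 = -6 + 12 = 6)
U(10)*(-434 + 0*u(3, c(1, 0))) = 6*(-434 + 0*((½)*(4 + 3)/3)) = 6*(-434 + 0*((½)*(⅓)*7)) = 6*(-434 + 0*(7/6)) = 6*(-434 + 0) = 6*(-434) = -2604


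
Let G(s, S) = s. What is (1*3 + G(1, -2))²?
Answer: 16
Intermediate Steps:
(1*3 + G(1, -2))² = (1*3 + 1)² = (3 + 1)² = 4² = 16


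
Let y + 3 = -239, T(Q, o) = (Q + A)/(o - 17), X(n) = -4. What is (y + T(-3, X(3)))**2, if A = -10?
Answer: 25694761/441 ≈ 58265.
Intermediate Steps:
T(Q, o) = (-10 + Q)/(-17 + o) (T(Q, o) = (Q - 10)/(o - 17) = (-10 + Q)/(-17 + o))
y = -242 (y = -3 - 239 = -242)
(y + T(-3, X(3)))**2 = (-242 + (-10 - 3)/(-17 - 4))**2 = (-242 - 13/(-21))**2 = (-242 - 1/21*(-13))**2 = (-242 + 13/21)**2 = (-5069/21)**2 = 25694761/441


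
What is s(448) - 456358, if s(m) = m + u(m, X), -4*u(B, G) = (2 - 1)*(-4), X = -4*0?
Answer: -455909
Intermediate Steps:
X = 0
u(B, G) = 1 (u(B, G) = -(2 - 1)*(-4)/4 = -(-4)/4 = -1/4*(-4) = 1)
s(m) = 1 + m (s(m) = m + 1 = 1 + m)
s(448) - 456358 = (1 + 448) - 456358 = 449 - 456358 = -455909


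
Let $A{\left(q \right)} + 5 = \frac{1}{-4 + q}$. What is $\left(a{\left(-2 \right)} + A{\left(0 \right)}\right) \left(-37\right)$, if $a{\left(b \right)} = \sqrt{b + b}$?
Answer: $\frac{777}{4} - 74 i \approx 194.25 - 74.0 i$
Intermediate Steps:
$A{\left(q \right)} = -5 + \frac{1}{-4 + q}$
$a{\left(b \right)} = \sqrt{2} \sqrt{b}$ ($a{\left(b \right)} = \sqrt{2 b} = \sqrt{2} \sqrt{b}$)
$\left(a{\left(-2 \right)} + A{\left(0 \right)}\right) \left(-37\right) = \left(\sqrt{2} \sqrt{-2} + \frac{21 - 0}{-4 + 0}\right) \left(-37\right) = \left(\sqrt{2} i \sqrt{2} + \frac{21 + 0}{-4}\right) \left(-37\right) = \left(2 i - \frac{21}{4}\right) \left(-37\right) = \left(- \frac{21}{4} + 2 i\right) \left(-37\right) = \frac{777}{4} - 74 i$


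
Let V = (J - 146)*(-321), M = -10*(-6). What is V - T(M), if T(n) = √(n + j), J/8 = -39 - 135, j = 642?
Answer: 493698 - 3*√78 ≈ 4.9367e+5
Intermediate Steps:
J = -1392 (J = 8*(-39 - 135) = 8*(-174) = -1392)
M = 60
T(n) = √(642 + n) (T(n) = √(n + 642) = √(642 + n))
V = 493698 (V = (-1392 - 146)*(-321) = -1538*(-321) = 493698)
V - T(M) = 493698 - √(642 + 60) = 493698 - √702 = 493698 - 3*√78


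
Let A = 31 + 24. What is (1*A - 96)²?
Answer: 1681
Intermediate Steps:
A = 55
(1*A - 96)² = (1*55 - 96)² = (55 - 96)² = (-41)² = 1681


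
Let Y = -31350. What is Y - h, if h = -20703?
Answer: -10647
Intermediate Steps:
Y - h = -31350 - 1*(-20703) = -31350 + 20703 = -10647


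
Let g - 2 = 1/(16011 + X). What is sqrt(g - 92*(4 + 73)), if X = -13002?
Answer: I*sqrt(64120998633)/3009 ≈ 84.155*I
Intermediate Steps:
g = 6019/3009 (g = 2 + 1/(16011 - 13002) = 2 + 1/3009 = 6019/3009 ≈ 2.0003)
sqrt(g - 92*(4 + 73)) = sqrt(6019/3009 - 92*(4 + 73)) = sqrt(6019/3009 - 92*77) = sqrt(6019/3009 - 7084) = sqrt(-21309737/3009) = I*sqrt(64120998633)/3009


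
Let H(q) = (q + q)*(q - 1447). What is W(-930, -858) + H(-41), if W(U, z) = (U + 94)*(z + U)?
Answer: 1616784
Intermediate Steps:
W(U, z) = (94 + U)*(U + z)
H(q) = 2*q*(-1447 + q) (H(q) = (2*q)*(-1447 + q) = 2*q*(-1447 + q))
W(-930, -858) + H(-41) = ((-930)² + 94*(-930) + 94*(-858) - 930*(-858)) + 2*(-41)*(-1447 - 41) = (864900 - 87420 - 80652 + 797940) + 2*(-41)*(-1488) = 1494768 + 122016 = 1616784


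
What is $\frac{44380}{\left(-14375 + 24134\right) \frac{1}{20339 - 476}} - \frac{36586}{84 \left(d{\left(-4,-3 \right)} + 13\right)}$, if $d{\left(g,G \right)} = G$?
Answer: $\frac{123353284471}{1366260} \approx 90285.0$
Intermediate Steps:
$\frac{44380}{\left(-14375 + 24134\right) \frac{1}{20339 - 476}} - \frac{36586}{84 \left(d{\left(-4,-3 \right)} + 13\right)} = \frac{44380}{\left(-14375 + 24134\right) \frac{1}{20339 - 476}} - \frac{36586}{84 \left(-3 + 13\right)} = \frac{44380}{9759 \cdot \frac{1}{19863}} - \frac{36586}{84 \cdot 10} = \frac{44380}{9759 \cdot \frac{1}{19863}} - \frac{36586}{840} = \frac{44380}{\frac{3253}{6621}} - \frac{18293}{420} = 44380 \cdot \frac{6621}{3253} - \frac{18293}{420} = \frac{293839980}{3253} - \frac{18293}{420} = \frac{123353284471}{1366260}$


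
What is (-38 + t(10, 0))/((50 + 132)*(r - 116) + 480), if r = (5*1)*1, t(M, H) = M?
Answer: 14/9861 ≈ 0.0014197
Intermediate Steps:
r = 5 (r = 5*1 = 5)
(-38 + t(10, 0))/((50 + 132)*(r - 116) + 480) = (-38 + 10)/((50 + 132)*(5 - 116) + 480) = -28/(182*(-111) + 480) = -28/(-20202 + 480) = -28/(-19722) = -28*(-1/19722) = 14/9861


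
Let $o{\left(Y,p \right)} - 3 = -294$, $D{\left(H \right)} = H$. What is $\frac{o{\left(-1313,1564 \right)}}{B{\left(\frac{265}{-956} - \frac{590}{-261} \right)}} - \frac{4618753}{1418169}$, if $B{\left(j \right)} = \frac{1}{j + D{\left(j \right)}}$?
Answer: $- \frac{7585362744237}{6552886226} \approx -1157.6$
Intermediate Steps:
$o{\left(Y,p \right)} = -291$ ($o{\left(Y,p \right)} = 3 - 294 = -291$)
$B{\left(j \right)} = \frac{1}{2 j}$ ($B{\left(j \right)} = \frac{1}{j + j} = \frac{1}{2 j}$)
$\frac{o{\left(-1313,1564 \right)}}{B{\left(\frac{265}{-956} - \frac{590}{-261} \right)}} - \frac{4618753}{1418169} = - \frac{291}{\frac{1}{2} \frac{1}{\frac{265}{-956} - \frac{590}{-261}}} - \frac{4618753}{1418169} = - \frac{291}{\frac{1}{2} \frac{1}{265 \left(- \frac{1}{956}\right) - - \frac{590}{261}}} - \frac{4618753}{1418169} = - \frac{291}{\frac{1}{2} \frac{1}{- \frac{265}{956} + \frac{590}{261}}} - \frac{4618753}{1418169} = - \frac{291}{\frac{1}{2} \frac{1}{\frac{494875}{249516}}} - \frac{4618753}{1418169} = - \frac{291}{\frac{1}{2} \cdot \frac{249516}{494875}} - \frac{4618753}{1418169} = - \frac{291}{\frac{124758}{494875}} - \frac{4618753}{1418169} = \left(-291\right) \frac{494875}{124758} - \frac{4618753}{1418169} = - \frac{48002875}{41586} - \frac{4618753}{1418169} = - \frac{7585362744237}{6552886226}$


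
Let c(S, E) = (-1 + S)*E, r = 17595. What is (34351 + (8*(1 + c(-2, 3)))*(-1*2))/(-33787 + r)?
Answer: -34479/16192 ≈ -2.1294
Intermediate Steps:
c(S, E) = E*(-1 + S)
(34351 + (8*(1 + c(-2, 3)))*(-1*2))/(-33787 + r) = (34351 + (8*(1 + 3*(-1 - 2)))*(-1*2))/(-33787 + 17595) = (34351 + (8*(1 + 3*(-3)))*(-2))/(-16192) = (34351 + (8*(1 - 9))*(-2))*(-1/16192) = (34351 + (8*(-8))*(-2))*(-1/16192) = (34351 - 64*(-2))*(-1/16192) = (34351 + 128)*(-1/16192) = 34479*(-1/16192) = -34479/16192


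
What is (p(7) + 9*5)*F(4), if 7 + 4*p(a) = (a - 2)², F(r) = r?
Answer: 198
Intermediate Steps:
p(a) = -7/4 + (-2 + a)²/4 (p(a) = -7/4 + (a - 2)²/4 = -7/4 + (-2 + a)²/4)
(p(7) + 9*5)*F(4) = ((-7/4 + (-2 + 7)²/4) + 9*5)*4 = ((-7/4 + (¼)*5²) + 45)*4 = ((-7/4 + (¼)*25) + 45)*4 = ((-7/4 + 25/4) + 45)*4 = (9/2 + 45)*4 = (99/2)*4 = 198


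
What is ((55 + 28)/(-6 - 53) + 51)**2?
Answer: 8561476/3481 ≈ 2459.5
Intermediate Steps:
((55 + 28)/(-6 - 53) + 51)**2 = (83/(-59) + 51)**2 = (83*(-1/59) + 51)**2 = (-83/59 + 51)**2 = (2926/59)**2 = 8561476/3481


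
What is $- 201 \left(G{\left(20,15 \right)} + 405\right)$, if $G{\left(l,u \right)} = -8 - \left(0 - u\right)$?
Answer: $-82812$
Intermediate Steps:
$G{\left(l,u \right)} = -8 + u$ ($G{\left(l,u \right)} = -8 - - u = -8 + u$)
$- 201 \left(G{\left(20,15 \right)} + 405\right) = - 201 \left(\left(-8 + 15\right) + 405\right) = - 201 \left(7 + 405\right) = \left(-201\right) 412 = -82812$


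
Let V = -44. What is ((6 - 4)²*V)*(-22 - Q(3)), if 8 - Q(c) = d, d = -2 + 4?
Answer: 4928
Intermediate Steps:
d = 2
Q(c) = 6 (Q(c) = 8 - 1*2 = 8 - 2 = 6)
((6 - 4)²*V)*(-22 - Q(3)) = ((6 - 4)²*(-44))*(-22 - 1*6) = (2²*(-44))*(-22 - 6) = (4*(-44))*(-28) = -176*(-28) = 4928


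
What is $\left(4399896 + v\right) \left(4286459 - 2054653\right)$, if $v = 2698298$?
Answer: $15841791958364$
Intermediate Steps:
$\left(4399896 + v\right) \left(4286459 - 2054653\right) = \left(4399896 + 2698298\right) \left(4286459 - 2054653\right) = 7098194 \cdot 2231806 = 15841791958364$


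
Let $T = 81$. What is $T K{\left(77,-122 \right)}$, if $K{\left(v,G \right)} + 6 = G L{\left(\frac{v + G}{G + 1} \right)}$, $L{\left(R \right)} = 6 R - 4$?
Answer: $\frac{2055942}{121} \approx 16991.0$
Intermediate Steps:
$L{\left(R \right)} = -4 + 6 R$
$K{\left(v,G \right)} = -6 + G \left(-4 + \frac{6 \left(G + v\right)}{1 + G}\right)$ ($K{\left(v,G \right)} = -6 + G \left(-4 + 6 \frac{v + G}{G + 1}\right) = -6 + G \left(-4 + 6 \frac{G + v}{1 + G}\right) = -6 + G \left(-4 + \frac{6 \left(G + v\right)}{1 + G}\right)$)
$T K{\left(77,-122 \right)} = 81 \frac{2 \left(-3 + \left(-122\right)^{2} - -610 + 3 \left(-122\right) 77\right)}{1 - 122} = 81 \frac{2 \left(-3 + 14884 + 610 - 28182\right)}{-121} = 81 \cdot 2 \left(- \frac{1}{121}\right) \left(-12691\right) = 81 \cdot \frac{25382}{121} = \frac{2055942}{121}$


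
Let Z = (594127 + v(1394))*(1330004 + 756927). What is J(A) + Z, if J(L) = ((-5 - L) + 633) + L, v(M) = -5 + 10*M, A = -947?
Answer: 1268983438350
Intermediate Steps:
J(L) = 628 (J(L) = (628 - L) + L = 628)
Z = 1268983437722 (Z = (594127 + (-5 + 10*1394))*(1330004 + 756927) = (594127 + (-5 + 13940))*2086931 = (594127 + 13935)*2086931 = 608062*2086931 = 1268983437722)
J(A) + Z = 628 + 1268983437722 = 1268983438350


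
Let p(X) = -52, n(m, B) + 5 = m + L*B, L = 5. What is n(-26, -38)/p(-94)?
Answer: 17/4 ≈ 4.2500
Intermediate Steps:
n(m, B) = -5 + m + 5*B (n(m, B) = -5 + (m + 5*B) = -5 + m + 5*B)
n(-26, -38)/p(-94) = (-5 - 26 + 5*(-38))/(-52) = (-5 - 26 - 190)*(-1/52) = -221*(-1/52) = 17/4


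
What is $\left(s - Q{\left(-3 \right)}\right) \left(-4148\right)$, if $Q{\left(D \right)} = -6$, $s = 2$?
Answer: $-33184$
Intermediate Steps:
$\left(s - Q{\left(-3 \right)}\right) \left(-4148\right) = \left(2 - -6\right) \left(-4148\right) = \left(2 + 6\right) \left(-4148\right) = 8 \left(-4148\right) = -33184$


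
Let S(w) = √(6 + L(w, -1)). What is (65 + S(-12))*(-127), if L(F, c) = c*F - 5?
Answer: -8255 - 127*√13 ≈ -8712.9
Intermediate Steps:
L(F, c) = -5 + F*c (L(F, c) = F*c - 5 = -5 + F*c)
S(w) = √(1 - w) (S(w) = √(6 + (-5 + w*(-1))) = √(6 + (-5 - w)) = √(1 - w))
(65 + S(-12))*(-127) = (65 + √(1 - 1*(-12)))*(-127) = (65 + √(1 + 12))*(-127) = (65 + √13)*(-127) = -8255 - 127*√13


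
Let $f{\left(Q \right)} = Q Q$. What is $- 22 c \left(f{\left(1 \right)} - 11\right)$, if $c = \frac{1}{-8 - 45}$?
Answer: $- \frac{220}{53} \approx -4.1509$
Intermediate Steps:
$c = - \frac{1}{53}$ ($c = \frac{1}{-53} = - \frac{1}{53} \approx -0.018868$)
$f{\left(Q \right)} = Q^{2}$
$- 22 c \left(f{\left(1 \right)} - 11\right) = \left(-22\right) \left(- \frac{1}{53}\right) \left(1^{2} - 11\right) = \frac{22 \left(1 - 11\right)}{53} = \frac{22}{53} \left(-10\right) = - \frac{220}{53}$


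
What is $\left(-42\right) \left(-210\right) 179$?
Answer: $1578780$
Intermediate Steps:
$\left(-42\right) \left(-210\right) 179 = 8820 \cdot 179 = 1578780$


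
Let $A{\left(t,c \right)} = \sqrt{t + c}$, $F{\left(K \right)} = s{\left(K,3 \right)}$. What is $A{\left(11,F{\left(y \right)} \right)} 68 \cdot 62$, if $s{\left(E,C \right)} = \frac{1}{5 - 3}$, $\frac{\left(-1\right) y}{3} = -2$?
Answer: $2108 \sqrt{46} \approx 14297.0$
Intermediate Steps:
$y = 6$ ($y = \left(-3\right) \left(-2\right) = 6$)
$s{\left(E,C \right)} = \frac{1}{2}$
$F{\left(K \right)} = \frac{1}{2}$
$A{\left(t,c \right)} = \sqrt{c + t}$
$A{\left(11,F{\left(y \right)} \right)} 68 \cdot 62 = \sqrt{\frac{1}{2} + 11} \cdot 68 \cdot 62 = \sqrt{\frac{23}{2}} \cdot 68 \cdot 62 = \frac{\sqrt{46}}{2} \cdot 68 \cdot 62 = 34 \sqrt{46} \cdot 62 = 2108 \sqrt{46}$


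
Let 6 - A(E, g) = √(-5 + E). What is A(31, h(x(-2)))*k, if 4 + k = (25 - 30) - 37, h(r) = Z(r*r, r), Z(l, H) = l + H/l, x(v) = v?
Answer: -276 + 46*√26 ≈ -41.445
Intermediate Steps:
h(r) = 1/r + r² (h(r) = r*r + r/((r*r)) = r² + r/(r²) = r² + r/r² = r² + 1/r = 1/r + r²)
A(E, g) = 6 - √(-5 + E)
k = -46 (k = -4 + ((25 - 30) - 37) = -4 + (-5 - 37) = -4 - 42 = -46)
A(31, h(x(-2)))*k = (6 - √(-5 + 31))*(-46) = (6 - √26)*(-46) = -276 + 46*√26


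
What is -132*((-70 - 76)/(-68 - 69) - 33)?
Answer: 577500/137 ≈ 4215.3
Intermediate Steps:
-132*((-70 - 76)/(-68 - 69) - 33) = -132*(-146/(-137) - 33) = -132*(-146*(-1/137) - 33) = -132*(146/137 - 33) = -132*(-4375/137) = 577500/137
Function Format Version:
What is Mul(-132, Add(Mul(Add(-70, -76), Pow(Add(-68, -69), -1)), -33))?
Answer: Rational(577500, 137) ≈ 4215.3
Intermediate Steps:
Mul(-132, Add(Mul(Add(-70, -76), Pow(Add(-68, -69), -1)), -33)) = Mul(-132, Add(Mul(-146, Pow(-137, -1)), -33)) = Mul(-132, Add(Mul(-146, Rational(-1, 137)), -33)) = Mul(-132, Add(Rational(146, 137), -33)) = Mul(-132, Rational(-4375, 137)) = Rational(577500, 137)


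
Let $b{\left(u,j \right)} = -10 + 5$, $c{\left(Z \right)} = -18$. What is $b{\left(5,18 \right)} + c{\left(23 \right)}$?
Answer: $-23$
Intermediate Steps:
$b{\left(u,j \right)} = -5$
$b{\left(5,18 \right)} + c{\left(23 \right)} = -5 - 18 = -23$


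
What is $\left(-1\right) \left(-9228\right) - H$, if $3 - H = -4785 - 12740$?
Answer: $-8300$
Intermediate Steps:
$H = 17528$ ($H = 3 - \left(-4785 - 12740\right) = 3 - -17525 = 3 + 17525 = 17528$)
$\left(-1\right) \left(-9228\right) - H = \left(-1\right) \left(-9228\right) - 17528 = 9228 - 17528 = -8300$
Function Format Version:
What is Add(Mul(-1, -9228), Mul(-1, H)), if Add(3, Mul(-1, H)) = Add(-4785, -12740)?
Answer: -8300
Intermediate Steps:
H = 17528 (H = Add(3, Mul(-1, Add(-4785, -12740))) = Add(3, Mul(-1, -17525)) = Add(3, 17525) = 17528)
Add(Mul(-1, -9228), Mul(-1, H)) = Add(Mul(-1, -9228), Mul(-1, 17528)) = Add(9228, -17528) = -8300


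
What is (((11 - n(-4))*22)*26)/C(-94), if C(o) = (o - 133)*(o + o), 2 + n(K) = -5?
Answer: 2574/10669 ≈ 0.24126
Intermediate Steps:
n(K) = -7 (n(K) = -2 - 5 = -7)
C(o) = 2*o*(-133 + o) (C(o) = (-133 + o)*(2*o) = 2*o*(-133 + o))
(((11 - n(-4))*22)*26)/C(-94) = (((11 - 1*(-7))*22)*26)/((2*(-94)*(-133 - 94))) = (((11 + 7)*22)*26)/((2*(-94)*(-227))) = ((18*22)*26)/42676 = (396*26)*(1/42676) = 10296*(1/42676) = 2574/10669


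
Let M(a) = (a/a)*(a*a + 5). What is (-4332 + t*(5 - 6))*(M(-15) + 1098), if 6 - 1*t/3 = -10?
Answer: -5816640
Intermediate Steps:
t = 48 (t = 18 - 3*(-10) = 18 + 30 = 48)
M(a) = 5 + a² (M(a) = 1*(a² + 5) = 1*(5 + a²) = 5 + a²)
(-4332 + t*(5 - 6))*(M(-15) + 1098) = (-4332 + 48*(5 - 6))*((5 + (-15)²) + 1098) = (-4332 + 48*(-1))*((5 + 225) + 1098) = (-4332 - 48)*(230 + 1098) = -4380*1328 = -5816640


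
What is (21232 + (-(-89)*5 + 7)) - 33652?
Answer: -11968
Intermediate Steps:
(21232 + (-(-89)*5 + 7)) - 33652 = (21232 + (-89*(-5) + 7)) - 33652 = (21232 + (445 + 7)) - 33652 = (21232 + 452) - 33652 = 21684 - 33652 = -11968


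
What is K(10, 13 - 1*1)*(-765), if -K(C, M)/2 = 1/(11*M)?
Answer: 255/22 ≈ 11.591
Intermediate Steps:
K(C, M) = -2/(11*M) (K(C, M) = -2*1/(11*M) = -2/(11*M))
K(10, 13 - 1*1)*(-765) = -2/(11*(13 - 1*1))*(-765) = -2/(11*(13 - 1))*(-765) = -2/11/12*(-765) = -2/11*1/12*(-765) = -1/66*(-765) = 255/22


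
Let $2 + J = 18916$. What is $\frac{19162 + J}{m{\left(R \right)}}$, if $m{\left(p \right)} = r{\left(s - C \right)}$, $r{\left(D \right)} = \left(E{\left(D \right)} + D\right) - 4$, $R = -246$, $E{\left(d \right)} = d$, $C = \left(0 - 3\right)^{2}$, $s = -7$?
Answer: $- \frac{3173}{3} \approx -1057.7$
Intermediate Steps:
$J = 18914$ ($J = -2 + 18916 = 18914$)
$C = 9$ ($C = \left(-3\right)^{2} = 9$)
$r{\left(D \right)} = -4 + 2 D$ ($r{\left(D \right)} = \left(D + D\right) - 4 = 2 D - 4 = -4 + 2 D$)
$m{\left(p \right)} = -36$ ($m{\left(p \right)} = -4 + 2 \left(-7 - 9\right) = -4 + 2 \left(-16\right) = -4 - 32 = -36$)
$\frac{19162 + J}{m{\left(R \right)}} = \frac{19162 + 18914}{-36} = 38076 \left(- \frac{1}{36}\right) = - \frac{3173}{3}$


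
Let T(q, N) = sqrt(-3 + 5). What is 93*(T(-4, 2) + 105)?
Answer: 9765 + 93*sqrt(2) ≈ 9896.5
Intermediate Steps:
T(q, N) = sqrt(2)
93*(T(-4, 2) + 105) = 93*(sqrt(2) + 105) = 93*(105 + sqrt(2)) = 9765 + 93*sqrt(2)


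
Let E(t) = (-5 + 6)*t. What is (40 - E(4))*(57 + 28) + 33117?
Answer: 36177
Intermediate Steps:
E(t) = t (E(t) = 1*t = t)
(40 - E(4))*(57 + 28) + 33117 = (40 - 1*4)*(57 + 28) + 33117 = (40 - 4)*85 + 33117 = 36*85 + 33117 = 3060 + 33117 = 36177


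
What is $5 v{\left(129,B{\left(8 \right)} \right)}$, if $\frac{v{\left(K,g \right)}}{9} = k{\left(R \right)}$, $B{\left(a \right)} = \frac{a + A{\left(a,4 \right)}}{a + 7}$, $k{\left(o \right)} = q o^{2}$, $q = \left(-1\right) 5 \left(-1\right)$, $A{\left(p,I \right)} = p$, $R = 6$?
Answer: $8100$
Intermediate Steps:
$q = 5$ ($q = \left(-5\right) \left(-1\right) = 5$)
$k{\left(o \right)} = 5 o^{2}$
$B{\left(a \right)} = \frac{2 a}{7 + a}$ ($B{\left(a \right)} = \frac{a + a}{a + 7} = \frac{2 a}{7 + a}$)
$v{\left(K,g \right)} = 1620$ ($v{\left(K,g \right)} = 9 \cdot 5 \cdot 6^{2} = 9 \cdot 5 \cdot 36 = 9 \cdot 180 = 1620$)
$5 v{\left(129,B{\left(8 \right)} \right)} = 5 \cdot 1620 = 8100$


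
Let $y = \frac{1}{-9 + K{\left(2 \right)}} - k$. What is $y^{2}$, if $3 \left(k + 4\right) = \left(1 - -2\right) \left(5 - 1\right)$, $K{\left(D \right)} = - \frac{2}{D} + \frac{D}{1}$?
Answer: $\frac{1}{64} \approx 0.015625$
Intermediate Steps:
$K{\left(D \right)} = D - \frac{2}{D}$ ($K{\left(D \right)} = - \frac{2}{D} + D 1 = - \frac{2}{D} + D = D - \frac{2}{D}$)
$k = 0$ ($k = -4 + \frac{\left(1 - -2\right) \left(5 - 1\right)}{3} = -4 + \frac{\left(1 + 2\right) 4}{3} = -4 + \frac{3 \cdot 4}{3} = -4 + \frac{1}{3} \cdot 12 = -4 + 4 = 0$)
$y = - \frac{1}{8}$ ($y = \frac{1}{-9 + \left(2 - \frac{2}{2}\right)} - 0 = \frac{1}{-9 + \left(2 - 1\right)} + 0 = \frac{1}{-9 + 1} + 0 = \frac{1}{-8} + 0 = - \frac{1}{8} + 0 = - \frac{1}{8} \approx -0.125$)
$y^{2} = \left(- \frac{1}{8}\right)^{2} = \frac{1}{64}$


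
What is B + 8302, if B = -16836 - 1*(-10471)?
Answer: 1937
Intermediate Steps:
B = -6365 (B = -16836 + 10471 = -6365)
B + 8302 = -6365 + 8302 = 1937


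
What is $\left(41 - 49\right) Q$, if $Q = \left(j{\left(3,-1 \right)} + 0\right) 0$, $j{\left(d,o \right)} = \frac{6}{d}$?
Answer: $0$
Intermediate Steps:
$Q = 0$ ($Q = \left(\frac{6}{3} + 0\right) 0 = \left(6 \cdot \frac{1}{3} + 0\right) 0 = \left(2 + 0\right) 0 = 2 \cdot 0 = 0$)
$\left(41 - 49\right) Q = \left(41 - 49\right) 0 = \left(-8\right) 0 = 0$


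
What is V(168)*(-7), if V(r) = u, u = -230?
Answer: 1610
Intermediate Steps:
V(r) = -230
V(168)*(-7) = -230*(-7) = 1610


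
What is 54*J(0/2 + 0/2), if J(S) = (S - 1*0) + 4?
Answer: 216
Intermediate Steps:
J(S) = 4 + S (J(S) = (S + 0) + 4 = S + 4 = 4 + S)
54*J(0/2 + 0/2) = 54*(4 + (0/2 + 0/2)) = 54*(4 + (0*(1/2) + 0*(1/2))) = 54*(4 + (0 + 0)) = 54*(4 + 0) = 54*4 = 216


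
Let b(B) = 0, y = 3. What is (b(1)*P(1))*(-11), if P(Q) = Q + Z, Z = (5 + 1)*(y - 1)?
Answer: 0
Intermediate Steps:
Z = 12 (Z = (5 + 1)*(3 - 1) = 6*2 = 12)
P(Q) = 12 + Q (P(Q) = Q + 12 = 12 + Q)
(b(1)*P(1))*(-11) = (0*(12 + 1))*(-11) = (0*13)*(-11) = 0*(-11) = 0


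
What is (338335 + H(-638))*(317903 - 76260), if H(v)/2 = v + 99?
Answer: 81495793251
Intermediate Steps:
H(v) = 198 + 2*v (H(v) = 2*(v + 99) = 2*(99 + v) = 198 + 2*v)
(338335 + H(-638))*(317903 - 76260) = (338335 + (198 + 2*(-638)))*(317903 - 76260) = (338335 + (198 - 1276))*241643 = (338335 - 1078)*241643 = 337257*241643 = 81495793251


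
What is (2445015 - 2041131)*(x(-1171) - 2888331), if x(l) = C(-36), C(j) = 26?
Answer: -1166540176620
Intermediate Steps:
x(l) = 26
(2445015 - 2041131)*(x(-1171) - 2888331) = (2445015 - 2041131)*(26 - 2888331) = 403884*(-2888305) = -1166540176620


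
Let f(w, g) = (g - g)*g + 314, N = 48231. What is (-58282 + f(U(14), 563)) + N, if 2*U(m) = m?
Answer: -9737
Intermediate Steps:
U(m) = m/2
f(w, g) = 314 (f(w, g) = 0*g + 314 = 0 + 314 = 314)
(-58282 + f(U(14), 563)) + N = (-58282 + 314) + 48231 = -57968 + 48231 = -9737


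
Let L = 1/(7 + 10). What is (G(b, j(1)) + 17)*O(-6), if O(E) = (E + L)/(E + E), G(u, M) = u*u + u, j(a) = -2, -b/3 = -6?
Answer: 36259/204 ≈ 177.74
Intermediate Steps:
b = 18 (b = -3*(-6) = 18)
L = 1/17 ≈ 0.058824
G(u, M) = u + u**2 (G(u, M) = u**2 + u = u + u**2)
O(E) = (1/17 + E)/(2*E) (O(E) = (E + 1/17)/(E + E) = (1/17 + E)/((2*E)) = (1/17 + E)*(1/(2*E)) = (1/17 + E)/(2*E))
(G(b, j(1)) + 17)*O(-6) = (18*(1 + 18) + 17)*((1/34)*(1 + 17*(-6))/(-6)) = (18*19 + 17)*((1/34)*(-1/6)*(1 - 102)) = (342 + 17)*((1/34)*(-1/6)*(-101)) = 359*(101/204) = 36259/204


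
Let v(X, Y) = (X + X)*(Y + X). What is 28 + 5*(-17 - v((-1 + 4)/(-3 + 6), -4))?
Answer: -27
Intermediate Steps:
v(X, Y) = 2*X*(X + Y) (v(X, Y) = (2*X)*(X + Y) = 2*X*(X + Y))
28 + 5*(-17 - v((-1 + 4)/(-3 + 6), -4)) = 28 + 5*(-17 - 2*(-1 + 4)/(-3 + 6)*((-1 + 4)/(-3 + 6) - 4)) = 28 + 5*(-17 - 2*3/3*(3/3 - 4)) = 28 + 5*(-17 - 2*3*(⅓)*(3*(⅓) - 4)) = 28 + 5*(-17 - 2*(1 - 4)) = 28 + 5*(-17 - 2*(-3)) = 28 + 5*(-17 - 1*(-6)) = 28 + 5*(-17 + 6) = 28 + 5*(-11) = 28 - 55 = -27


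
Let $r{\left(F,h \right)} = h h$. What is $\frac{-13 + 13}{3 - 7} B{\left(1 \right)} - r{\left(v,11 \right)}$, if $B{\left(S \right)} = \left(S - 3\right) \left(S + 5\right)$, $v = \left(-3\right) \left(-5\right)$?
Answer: $-121$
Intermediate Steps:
$v = 15$
$B{\left(S \right)} = \left(-3 + S\right) \left(5 + S\right)$
$r{\left(F,h \right)} = h^{2}$
$\frac{-13 + 13}{3 - 7} B{\left(1 \right)} - r{\left(v,11 \right)} = \frac{-13 + 13}{3 - 7} \left(-15 + 1^{2} + 2 \cdot 1\right) - 11^{2} = \frac{0}{3 - 7} \left(-15 + 1 + 2\right) - 121 = \frac{0}{3 - 7} \left(-12\right) - 121 = \frac{0}{-4} \left(-12\right) - 121 = 0 \left(- \frac{1}{4}\right) \left(-12\right) - 121 = 0 \left(-12\right) - 121 = 0 - 121 = -121$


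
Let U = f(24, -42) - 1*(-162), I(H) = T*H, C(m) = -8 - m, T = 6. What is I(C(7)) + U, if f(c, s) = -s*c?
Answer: 1080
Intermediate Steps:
I(H) = 6*H
f(c, s) = -c*s
U = 1170 (U = -1*24*(-42) - 1*(-162) = 1008 + 162 = 1170)
I(C(7)) + U = 6*(-8 - 1*7) + 1170 = 6*(-8 - 7) + 1170 = 6*(-15) + 1170 = -90 + 1170 = 1080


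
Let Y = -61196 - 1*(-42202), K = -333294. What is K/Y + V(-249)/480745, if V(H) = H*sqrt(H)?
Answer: 166647/9497 - 249*I*sqrt(249)/480745 ≈ 17.547 - 0.008173*I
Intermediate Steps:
V(H) = H**(3/2)
Y = -18994 (Y = -61196 + 42202 = -18994)
K/Y + V(-249)/480745 = -333294/(-18994) + (-249)**(3/2)/480745 = -333294*(-1/18994) - 249*I*sqrt(249)*(1/480745) = 166647/9497 - 249*I*sqrt(249)/480745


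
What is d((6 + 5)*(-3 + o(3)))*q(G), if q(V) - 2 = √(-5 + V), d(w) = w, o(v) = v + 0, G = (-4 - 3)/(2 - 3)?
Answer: 0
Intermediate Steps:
G = 7 (G = -7/(-1) = -7*(-1) = 7)
o(v) = v
q(V) = 2 + √(-5 + V)
d((6 + 5)*(-3 + o(3)))*q(G) = ((6 + 5)*(-3 + 3))*(2 + √(-5 + 7)) = (11*0)*(2 + √2) = 0*(2 + √2) = 0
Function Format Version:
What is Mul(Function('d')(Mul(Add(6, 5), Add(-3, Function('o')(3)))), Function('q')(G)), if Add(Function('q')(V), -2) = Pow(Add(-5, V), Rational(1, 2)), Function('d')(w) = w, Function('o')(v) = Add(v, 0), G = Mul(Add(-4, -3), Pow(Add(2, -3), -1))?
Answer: 0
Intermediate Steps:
G = 7 (G = Mul(-7, Pow(-1, -1)) = Mul(-7, -1) = 7)
Function('o')(v) = v
Function('q')(V) = Add(2, Pow(Add(-5, V), Rational(1, 2)))
Mul(Function('d')(Mul(Add(6, 5), Add(-3, Function('o')(3)))), Function('q')(G)) = Mul(Mul(Add(6, 5), Add(-3, 3)), Add(2, Pow(Add(-5, 7), Rational(1, 2)))) = Mul(Mul(11, 0), Add(2, Pow(2, Rational(1, 2)))) = Mul(0, Add(2, Pow(2, Rational(1, 2)))) = 0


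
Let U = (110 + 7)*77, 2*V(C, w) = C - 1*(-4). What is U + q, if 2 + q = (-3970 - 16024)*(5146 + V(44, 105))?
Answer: -103359973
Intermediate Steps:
V(C, w) = 2 + C/2 (V(C, w) = (C - 1*(-4))/2 = (C + 4)/2 = (4 + C)/2 = 2 + C/2)
U = 9009 (U = 117*77 = 9009)
q = -103368982 (q = -2 + (-3970 - 16024)*(5146 + (2 + (½)*44)) = -2 - 19994*(5146 + (2 + 22)) = -2 - 19994*(5146 + 24) = -2 - 19994*5170 = -2 - 103368980 = -103368982)
U + q = 9009 - 103368982 = -103359973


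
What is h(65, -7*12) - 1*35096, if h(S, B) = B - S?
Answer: -35245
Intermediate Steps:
h(65, -7*12) - 1*35096 = (-7*12 - 1*65) - 1*35096 = (-84 - 65) - 35096 = -149 - 35096 = -35245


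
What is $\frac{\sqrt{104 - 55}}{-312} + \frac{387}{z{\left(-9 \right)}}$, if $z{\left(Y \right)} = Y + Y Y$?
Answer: $\frac{835}{156} \approx 5.3526$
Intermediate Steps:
$z{\left(Y \right)} = Y + Y^{2}$
$\frac{\sqrt{104 - 55}}{-312} + \frac{387}{z{\left(-9 \right)}} = \frac{\sqrt{104 - 55}}{-312} + \frac{387}{\left(-9\right) \left(1 - 9\right)} = \sqrt{49} \left(- \frac{1}{312}\right) + \frac{387}{\left(-9\right) \left(-8\right)} = 7 \left(- \frac{1}{312}\right) + \frac{387}{72} = - \frac{7}{312} + 387 \cdot \frac{1}{72} = - \frac{7}{312} + \frac{43}{8} = \frac{835}{156}$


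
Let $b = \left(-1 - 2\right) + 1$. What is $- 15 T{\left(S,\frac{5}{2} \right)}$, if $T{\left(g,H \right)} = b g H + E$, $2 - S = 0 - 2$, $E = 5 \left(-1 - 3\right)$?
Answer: $600$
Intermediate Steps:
$E = -20$ ($E = 5 \left(-4\right) = -20$)
$b = -2$ ($b = -3 + 1 = -2$)
$S = 4$ ($S = 2 - \left(0 - 2\right) = 2 - -2 = 2 + 2 = 4$)
$T{\left(g,H \right)} = -20 - 2 H g$ ($T{\left(g,H \right)} = - 2 g H - 20 = - 2 H g - 20 = -20 - 2 H g$)
$- 15 T{\left(S,\frac{5}{2} \right)} = - 15 \left(-20 - 2 \cdot \frac{5}{2} \cdot 4\right) = - 15 \left(-20 - 2 \cdot 5 \cdot \frac{1}{2} \cdot 4\right) = - 15 \left(-20 - 5 \cdot 4\right) = - 15 \left(-20 - 20\right) = \left(-15\right) \left(-40\right) = 600$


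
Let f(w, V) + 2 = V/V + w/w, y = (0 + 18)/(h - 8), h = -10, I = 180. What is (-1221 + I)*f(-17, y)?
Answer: 0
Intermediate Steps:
y = -1 (y = (0 + 18)/(-10 - 8) = 18/(-18) = 18*(-1/18) = -1)
f(w, V) = 0 (f(w, V) = -2 + (V/V + w/w) = -2 + (1 + 1) = -2 + 2 = 0)
(-1221 + I)*f(-17, y) = (-1221 + 180)*0 = -1041*0 = 0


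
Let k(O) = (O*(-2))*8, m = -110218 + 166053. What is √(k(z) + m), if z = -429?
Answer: 13*√371 ≈ 250.40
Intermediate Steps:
m = 55835
k(O) = -16*O (k(O) = -2*O*8 = -16*O)
√(k(z) + m) = √(-16*(-429) + 55835) = √(6864 + 55835) = √62699 = 13*√371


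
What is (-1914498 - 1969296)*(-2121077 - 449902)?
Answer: 9985152814326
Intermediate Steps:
(-1914498 - 1969296)*(-2121077 - 449902) = -3883794*(-2570979) = 9985152814326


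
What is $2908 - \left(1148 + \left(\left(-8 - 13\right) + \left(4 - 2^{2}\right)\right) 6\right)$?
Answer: $1886$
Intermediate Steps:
$2908 - \left(1148 + \left(\left(-8 - 13\right) + \left(4 - 2^{2}\right)\right) 6\right) = 2908 - \left(1148 + \left(\left(-8 - 13\right) + \left(4 - 4\right)\right) 6\right) = 2908 - \left(1148 + \left(-21 + \left(4 - 4\right)\right) 6\right) = 2908 - \left(1148 + \left(-21 + 0\right) 6\right) = 2908 - \left(1148 - 126\right) = 2908 - 1022 = 1886$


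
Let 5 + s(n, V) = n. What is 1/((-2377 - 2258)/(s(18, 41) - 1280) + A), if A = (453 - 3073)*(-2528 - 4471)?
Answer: 1267/23233465095 ≈ 5.4533e-8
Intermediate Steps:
s(n, V) = -5 + n
A = 18337380 (A = -2620*(-6999) = 18337380)
1/((-2377 - 2258)/(s(18, 41) - 1280) + A) = 1/((-2377 - 2258)/((-5 + 18) - 1280) + 18337380) = 1/(-4635/(13 - 1280) + 18337380) = 1/(-4635/(-1267) + 18337380) = 1/(-4635*(-1/1267) + 18337380) = 1/(4635/1267 + 18337380) = 1/(23233465095/1267) = 1267/23233465095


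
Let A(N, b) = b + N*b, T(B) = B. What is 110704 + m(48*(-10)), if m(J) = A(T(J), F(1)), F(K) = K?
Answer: 110225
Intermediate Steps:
m(J) = 1 + J (m(J) = 1*(1 + J) = 1 + J)
110704 + m(48*(-10)) = 110704 + (1 + 48*(-10)) = 110704 + (1 - 480) = 110704 - 479 = 110225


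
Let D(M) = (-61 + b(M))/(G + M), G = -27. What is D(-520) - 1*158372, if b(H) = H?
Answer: -86628903/547 ≈ -1.5837e+5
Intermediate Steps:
D(M) = (-61 + M)/(-27 + M)
D(-520) - 1*158372 = (-61 - 520)/(-27 - 520) - 1*158372 = -581/(-547) - 158372 = -1/547*(-581) - 158372 = 581/547 - 158372 = -86628903/547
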